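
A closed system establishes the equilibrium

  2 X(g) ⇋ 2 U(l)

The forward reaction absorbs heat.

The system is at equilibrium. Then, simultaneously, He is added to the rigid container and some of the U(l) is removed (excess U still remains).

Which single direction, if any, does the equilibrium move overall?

At constant volume, adding an inert gas leaves every reacting species' partial pressure unchanged, so Q is unchanged — no shift from this change.
U is a pure liquid; its activity is 1 regardless of amount, so Q is unaffected — no shift from this change.
None of the changes alters Q relative to K, so there is no net shift.

no shift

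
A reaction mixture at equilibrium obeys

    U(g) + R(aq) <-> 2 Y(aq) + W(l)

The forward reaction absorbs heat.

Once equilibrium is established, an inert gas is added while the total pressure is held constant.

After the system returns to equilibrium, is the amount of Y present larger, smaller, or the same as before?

decreases

Adding inert gas at constant total pressure expands the volume and lowers every reacting partial pressure. With Δn_gas = 0 − 1 = -1, Q moves away from K toward the side with fewer gas moles, so the system shifts toward the side with more gas moles — to the left.
The net shift is to the left. Y is a product, so its amount decreases.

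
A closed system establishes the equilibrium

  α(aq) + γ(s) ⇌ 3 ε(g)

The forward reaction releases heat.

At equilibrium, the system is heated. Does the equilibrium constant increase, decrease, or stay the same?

K depends on temperature via the van 't Hoff relation. The forward reaction is exothermic, so raising T decreases K.

decreases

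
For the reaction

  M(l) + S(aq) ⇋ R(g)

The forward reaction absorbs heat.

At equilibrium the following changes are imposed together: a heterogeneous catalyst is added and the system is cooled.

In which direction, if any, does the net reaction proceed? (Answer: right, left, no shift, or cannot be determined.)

A catalyst speeds both forward and reverse rates equally; it changes neither Q nor K — no shift from this change.
The forward reaction is endothermic. Lowering T favours the exothermic direction — shift to the left.
Only the nonzero effect(s) matter; the net shift is to the left.

left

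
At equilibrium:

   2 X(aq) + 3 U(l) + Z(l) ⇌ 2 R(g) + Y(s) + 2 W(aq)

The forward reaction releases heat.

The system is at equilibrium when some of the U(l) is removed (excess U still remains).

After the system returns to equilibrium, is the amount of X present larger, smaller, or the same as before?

unchanged

U is a pure liquid; its activity is 1 regardless of amount, so Q is unaffected — no shift from this change.
No net shift occurs, so the amount of X is unchanged.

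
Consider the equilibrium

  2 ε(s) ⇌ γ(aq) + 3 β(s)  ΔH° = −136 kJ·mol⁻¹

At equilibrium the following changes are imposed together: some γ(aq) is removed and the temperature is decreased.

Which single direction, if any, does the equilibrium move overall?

Removing γ (aq), a product, drives the reaction to the right.
The forward reaction is exothermic. Lowering T favours the exothermic direction — shift to the right.
All effects act in the same direction — net shift to the right.

right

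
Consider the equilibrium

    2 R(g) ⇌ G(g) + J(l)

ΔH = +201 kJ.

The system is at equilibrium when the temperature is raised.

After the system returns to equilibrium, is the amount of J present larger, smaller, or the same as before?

increases

The forward reaction is endothermic. Raising T favours the endothermic direction — shift to the right.
The net shift is to the right. J is a product, so its amount increases.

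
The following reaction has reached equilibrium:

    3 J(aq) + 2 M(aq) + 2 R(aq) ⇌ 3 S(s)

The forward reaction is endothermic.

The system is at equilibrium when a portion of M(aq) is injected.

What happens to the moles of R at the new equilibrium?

Adding M (aq), a reactant, drives the reaction to the right.
The net shift is to the right. R is a reactant, so its amount decreases.

decreases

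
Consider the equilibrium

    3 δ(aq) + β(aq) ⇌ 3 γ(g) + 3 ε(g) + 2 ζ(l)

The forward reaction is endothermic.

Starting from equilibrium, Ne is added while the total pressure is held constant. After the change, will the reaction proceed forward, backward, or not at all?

right

Adding inert gas at constant total pressure expands the volume and lowers every reacting partial pressure. With Δn_gas = 6 − 0 = +6, Q moves away from K toward the side with fewer gas moles, so the system shifts toward the side with more gas moles — to the right.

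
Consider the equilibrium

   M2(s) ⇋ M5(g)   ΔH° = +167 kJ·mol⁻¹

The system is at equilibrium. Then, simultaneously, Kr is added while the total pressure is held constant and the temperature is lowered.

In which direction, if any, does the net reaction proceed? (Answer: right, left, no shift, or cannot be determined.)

cannot be determined

Adding inert gas at constant total pressure expands the volume and lowers every reacting partial pressure. With Δn_gas = 1 − 0 = +1, Q moves away from K toward the side with fewer gas moles, so the system shifts toward the side with more gas moles — to the right.
The forward reaction is endothermic. Lowering T favours the exothermic direction — shift to the left.
The individual effects push in opposite directions; without quantitative information the net direction cannot be determined.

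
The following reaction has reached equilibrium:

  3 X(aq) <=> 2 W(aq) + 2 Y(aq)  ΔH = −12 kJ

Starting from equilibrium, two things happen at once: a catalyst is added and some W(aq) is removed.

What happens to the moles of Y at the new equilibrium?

increases

A catalyst speeds both forward and reverse rates equally; it changes neither Q nor K — no shift from this change.
Removing W (aq), a product, drives the reaction to the right.
The net shift is to the right. Y is a product, so its amount increases.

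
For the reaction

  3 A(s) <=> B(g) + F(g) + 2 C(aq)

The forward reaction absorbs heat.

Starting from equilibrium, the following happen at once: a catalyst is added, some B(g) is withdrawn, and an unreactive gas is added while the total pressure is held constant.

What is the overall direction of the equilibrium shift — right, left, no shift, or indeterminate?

right

A catalyst speeds both forward and reverse rates equally; it changes neither Q nor K — no shift from this change.
Removing B (g), a product, drives the reaction to the right.
Adding inert gas at constant total pressure expands the volume and lowers every reacting partial pressure. With Δn_gas = 2 − 0 = +2, Q moves away from K toward the side with fewer gas moles, so the system shifts toward the side with more gas moles — to the right.
Only the nonzero effect(s) matter; the net shift is to the right.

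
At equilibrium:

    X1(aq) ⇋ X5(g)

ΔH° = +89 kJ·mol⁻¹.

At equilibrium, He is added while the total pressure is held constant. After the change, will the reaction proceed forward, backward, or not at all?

right

Adding inert gas at constant total pressure expands the volume and lowers every reacting partial pressure. With Δn_gas = 1 − 0 = +1, Q moves away from K toward the side with fewer gas moles, so the system shifts toward the side with more gas moles — to the right.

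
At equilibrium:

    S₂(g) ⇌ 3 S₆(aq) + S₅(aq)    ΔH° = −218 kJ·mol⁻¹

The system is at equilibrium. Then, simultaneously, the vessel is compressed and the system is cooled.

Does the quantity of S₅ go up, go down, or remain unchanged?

increases

Gas moles: reactants 1, products 0 (Δn_gas = -1). Compression shifts the system toward the side with fewer moles of gas — to the right.
The forward reaction is exothermic. Lowering T favours the exothermic direction — shift to the right.
The net shift is to the right. S₅ is a product, so its amount increases.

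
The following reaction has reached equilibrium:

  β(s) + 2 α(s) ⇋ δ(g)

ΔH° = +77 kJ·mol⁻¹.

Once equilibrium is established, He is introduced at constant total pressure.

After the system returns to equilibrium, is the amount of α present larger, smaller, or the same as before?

decreases

Adding inert gas at constant total pressure expands the volume and lowers every reacting partial pressure. With Δn_gas = 1 − 0 = +1, Q moves away from K toward the side with fewer gas moles, so the system shifts toward the side with more gas moles — to the right.
The net shift is to the right. α is a reactant, so its amount decreases.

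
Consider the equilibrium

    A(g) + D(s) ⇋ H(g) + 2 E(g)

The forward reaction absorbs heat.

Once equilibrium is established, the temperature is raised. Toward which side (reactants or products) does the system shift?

right

The forward reaction is endothermic. Raising T favours the endothermic direction — shift to the right.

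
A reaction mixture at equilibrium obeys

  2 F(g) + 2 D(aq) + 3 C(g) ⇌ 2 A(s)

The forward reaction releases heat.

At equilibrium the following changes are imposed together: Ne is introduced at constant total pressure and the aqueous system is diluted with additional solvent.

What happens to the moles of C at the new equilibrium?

increases

Adding inert gas at constant total pressure expands the volume and lowers every reacting partial pressure. With Δn_gas = 0 − 5 = -5, Q moves away from K toward the side with fewer gas moles, so the system shifts toward the side with more gas moles — to the left.
Dilution lowers every aqueous concentration by the same factor. Δn_aq = 0 − 2 = -2, so the system shifts toward the side with more dissolved moles — to the left.
The net shift is to the left. C is a reactant, so its amount increases.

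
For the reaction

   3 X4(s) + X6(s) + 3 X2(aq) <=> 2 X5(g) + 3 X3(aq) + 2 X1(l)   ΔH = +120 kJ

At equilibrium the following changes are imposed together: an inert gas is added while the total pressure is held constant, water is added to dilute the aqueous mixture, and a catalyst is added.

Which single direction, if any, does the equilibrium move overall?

Adding inert gas at constant total pressure expands the volume and lowers every reacting partial pressure. With Δn_gas = 2 − 0 = +2, Q moves away from K toward the side with fewer gas moles, so the system shifts toward the side with more gas moles — to the right.
Dilution scales every aqueous concentration by the same factor. Δn_aq = 3 − 3 = 0, so Q is unchanged — no shift.
A catalyst speeds both forward and reverse rates equally; it changes neither Q nor K — no shift from this change.
Only the nonzero effect(s) matter; the net shift is to the right.

right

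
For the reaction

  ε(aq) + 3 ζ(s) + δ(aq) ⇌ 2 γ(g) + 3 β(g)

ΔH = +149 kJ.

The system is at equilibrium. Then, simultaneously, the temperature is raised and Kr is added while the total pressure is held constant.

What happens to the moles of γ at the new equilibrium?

increases

The forward reaction is endothermic. Raising T favours the endothermic direction — shift to the right.
Adding inert gas at constant total pressure expands the volume and lowers every reacting partial pressure. With Δn_gas = 5 − 0 = +5, Q moves away from K toward the side with fewer gas moles, so the system shifts toward the side with more gas moles — to the right.
The net shift is to the right. γ is a product, so its amount increases.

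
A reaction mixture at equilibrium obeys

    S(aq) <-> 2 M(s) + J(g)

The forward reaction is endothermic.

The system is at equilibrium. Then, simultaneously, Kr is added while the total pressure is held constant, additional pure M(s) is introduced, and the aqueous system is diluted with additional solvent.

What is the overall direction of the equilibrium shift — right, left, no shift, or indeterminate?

cannot be determined

Adding inert gas at constant total pressure expands the volume and lowers every reacting partial pressure. With Δn_gas = 1 − 0 = +1, Q moves away from K toward the side with fewer gas moles, so the system shifts toward the side with more gas moles — to the right.
M is a pure solid; its activity is 1 regardless of amount, so Q is unaffected — no shift from this change.
Dilution lowers every aqueous concentration by the same factor. Δn_aq = 0 − 1 = -1, so the system shifts toward the side with more dissolved moles — to the left.
The individual effects push in opposite directions; without quantitative information the net direction cannot be determined.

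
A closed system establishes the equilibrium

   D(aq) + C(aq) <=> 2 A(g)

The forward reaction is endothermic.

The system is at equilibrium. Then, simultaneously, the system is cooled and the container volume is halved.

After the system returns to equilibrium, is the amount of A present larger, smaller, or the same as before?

decreases

The forward reaction is endothermic. Lowering T favours the exothermic direction — shift to the left.
Gas moles: reactants 0, products 2 (Δn_gas = +2). Compression shifts the system toward the side with fewer moles of gas — to the left.
The net shift is to the left. A is a product, so its amount decreases.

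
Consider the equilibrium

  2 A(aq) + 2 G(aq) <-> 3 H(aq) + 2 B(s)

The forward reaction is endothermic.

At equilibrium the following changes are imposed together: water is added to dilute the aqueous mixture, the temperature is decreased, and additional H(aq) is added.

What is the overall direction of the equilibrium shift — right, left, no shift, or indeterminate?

Dilution lowers every aqueous concentration by the same factor. Δn_aq = 3 − 4 = -1, so the system shifts toward the side with more dissolved moles — to the left.
The forward reaction is endothermic. Lowering T favours the exothermic direction — shift to the left.
Adding H (aq), a product, drives the reaction to the left.
All effects act in the same direction — net shift to the left.

left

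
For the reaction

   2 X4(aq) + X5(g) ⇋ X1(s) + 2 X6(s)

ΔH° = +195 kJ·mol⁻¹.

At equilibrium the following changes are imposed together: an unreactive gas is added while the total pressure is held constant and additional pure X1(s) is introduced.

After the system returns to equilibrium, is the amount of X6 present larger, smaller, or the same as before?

Adding inert gas at constant total pressure expands the volume and lowers every reacting partial pressure. With Δn_gas = 0 − 1 = -1, Q moves away from K toward the side with fewer gas moles, so the system shifts toward the side with more gas moles — to the left.
X1 is a pure solid; its activity is 1 regardless of amount, so Q is unaffected — no shift from this change.
The net shift is to the left. X6 is a product, so its amount decreases.

decreases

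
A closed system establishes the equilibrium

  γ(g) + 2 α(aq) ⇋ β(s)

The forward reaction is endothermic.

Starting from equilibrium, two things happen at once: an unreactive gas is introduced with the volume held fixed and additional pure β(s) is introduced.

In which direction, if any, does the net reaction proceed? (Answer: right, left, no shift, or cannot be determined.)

At constant volume, adding an inert gas leaves every reacting species' partial pressure unchanged, so Q is unchanged — no shift from this change.
β is a pure solid; its activity is 1 regardless of amount, so Q is unaffected — no shift from this change.
None of the changes alters Q relative to K, so there is no net shift.

no shift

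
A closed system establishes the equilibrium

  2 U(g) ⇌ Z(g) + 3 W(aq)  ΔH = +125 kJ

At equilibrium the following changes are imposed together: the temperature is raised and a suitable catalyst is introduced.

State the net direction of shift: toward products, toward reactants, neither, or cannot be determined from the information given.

right

The forward reaction is endothermic. Raising T favours the endothermic direction — shift to the right.
A catalyst speeds both forward and reverse rates equally; it changes neither Q nor K — no shift from this change.
Only the nonzero effect(s) matter; the net shift is to the right.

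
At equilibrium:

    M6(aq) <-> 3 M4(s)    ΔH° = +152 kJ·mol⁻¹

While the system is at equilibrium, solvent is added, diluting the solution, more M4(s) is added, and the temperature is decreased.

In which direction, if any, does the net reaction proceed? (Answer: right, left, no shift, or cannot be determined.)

Dilution lowers every aqueous concentration by the same factor. Δn_aq = 0 − 1 = -1, so the system shifts toward the side with more dissolved moles — to the left.
M4 is a pure solid; its activity is 1 regardless of amount, so Q is unaffected — no shift from this change.
The forward reaction is endothermic. Lowering T favours the exothermic direction — shift to the left.
Only the nonzero effect(s) matter; the net shift is to the left.

left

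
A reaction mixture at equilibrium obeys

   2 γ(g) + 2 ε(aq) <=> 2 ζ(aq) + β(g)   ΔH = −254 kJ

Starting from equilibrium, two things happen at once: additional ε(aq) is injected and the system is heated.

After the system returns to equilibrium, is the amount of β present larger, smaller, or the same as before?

cannot be determined

Adding ε (aq), a reactant, drives the reaction to the right.
The forward reaction is exothermic. Raising T favours the endothermic direction — shift to the left.
The two effects oppose each other, so the net shift — and hence the change in β — cannot be determined from the given information.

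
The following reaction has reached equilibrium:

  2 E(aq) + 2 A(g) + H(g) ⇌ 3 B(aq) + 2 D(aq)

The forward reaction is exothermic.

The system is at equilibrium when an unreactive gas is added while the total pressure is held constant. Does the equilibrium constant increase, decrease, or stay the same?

The equilibrium constant depends only on temperature. This perturbation may move the position of equilibrium, but since T is unchanged, K itself is unchanged.

unchanged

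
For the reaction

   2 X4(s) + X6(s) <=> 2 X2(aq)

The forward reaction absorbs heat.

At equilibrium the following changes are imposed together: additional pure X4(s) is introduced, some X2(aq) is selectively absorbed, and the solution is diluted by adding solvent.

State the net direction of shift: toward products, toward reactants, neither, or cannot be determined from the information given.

right

X4 is a pure solid; its activity is 1 regardless of amount, so Q is unaffected — no shift from this change.
Removing X2 (aq), a product, drives the reaction to the right.
Dilution lowers every aqueous concentration by the same factor. Δn_aq = 2 − 0 = +2, so the system shifts toward the side with more dissolved moles — to the right.
Only the nonzero effect(s) matter; the net shift is to the right.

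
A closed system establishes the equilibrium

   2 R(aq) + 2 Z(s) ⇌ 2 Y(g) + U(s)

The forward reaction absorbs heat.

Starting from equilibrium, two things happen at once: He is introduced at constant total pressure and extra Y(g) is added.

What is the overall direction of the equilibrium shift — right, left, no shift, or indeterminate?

Adding inert gas at constant total pressure expands the volume and lowers every reacting partial pressure. With Δn_gas = 2 − 0 = +2, Q moves away from K toward the side with fewer gas moles, so the system shifts toward the side with more gas moles — to the right.
Adding Y (g), a product, drives the reaction to the left.
The individual effects push in opposite directions; without quantitative information the net direction cannot be determined.

cannot be determined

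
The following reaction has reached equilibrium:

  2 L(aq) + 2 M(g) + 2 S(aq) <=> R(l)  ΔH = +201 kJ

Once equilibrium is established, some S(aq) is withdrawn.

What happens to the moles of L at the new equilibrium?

Removing S (aq), a reactant, drives the reaction to the left.
The net shift is to the left. L is a reactant, so its amount increases.

increases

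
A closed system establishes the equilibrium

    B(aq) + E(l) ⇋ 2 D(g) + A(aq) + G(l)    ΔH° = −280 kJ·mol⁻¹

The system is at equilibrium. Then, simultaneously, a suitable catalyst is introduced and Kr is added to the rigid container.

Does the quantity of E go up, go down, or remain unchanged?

unchanged

A catalyst speeds both forward and reverse rates equally; it changes neither Q nor K — no shift from this change.
At constant volume, adding an inert gas leaves every reacting species' partial pressure unchanged, so Q is unchanged — no shift from this change.
No net shift occurs, so the amount of E is unchanged.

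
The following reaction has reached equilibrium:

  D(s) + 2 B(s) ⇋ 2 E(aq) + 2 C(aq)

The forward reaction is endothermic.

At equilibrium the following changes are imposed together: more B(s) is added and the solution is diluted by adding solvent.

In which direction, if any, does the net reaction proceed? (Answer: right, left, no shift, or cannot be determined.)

right

B is a pure solid; its activity is 1 regardless of amount, so Q is unaffected — no shift from this change.
Dilution lowers every aqueous concentration by the same factor. Δn_aq = 4 − 0 = +4, so the system shifts toward the side with more dissolved moles — to the right.
Only the nonzero effect(s) matter; the net shift is to the right.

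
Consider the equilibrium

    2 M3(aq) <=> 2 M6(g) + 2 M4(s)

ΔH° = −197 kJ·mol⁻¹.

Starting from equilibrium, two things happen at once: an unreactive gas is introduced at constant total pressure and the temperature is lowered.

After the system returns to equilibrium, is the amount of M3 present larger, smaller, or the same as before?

Adding inert gas at constant total pressure expands the volume and lowers every reacting partial pressure. With Δn_gas = 2 − 0 = +2, Q moves away from K toward the side with fewer gas moles, so the system shifts toward the side with more gas moles — to the right.
The forward reaction is exothermic. Lowering T favours the exothermic direction — shift to the right.
The net shift is to the right. M3 is a reactant, so its amount decreases.

decreases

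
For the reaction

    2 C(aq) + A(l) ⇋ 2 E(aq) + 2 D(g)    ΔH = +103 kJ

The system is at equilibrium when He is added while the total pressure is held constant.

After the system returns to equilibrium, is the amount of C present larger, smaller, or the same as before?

decreases

Adding inert gas at constant total pressure expands the volume and lowers every reacting partial pressure. With Δn_gas = 2 − 0 = +2, Q moves away from K toward the side with fewer gas moles, so the system shifts toward the side with more gas moles — to the right.
The net shift is to the right. C is a reactant, so its amount decreases.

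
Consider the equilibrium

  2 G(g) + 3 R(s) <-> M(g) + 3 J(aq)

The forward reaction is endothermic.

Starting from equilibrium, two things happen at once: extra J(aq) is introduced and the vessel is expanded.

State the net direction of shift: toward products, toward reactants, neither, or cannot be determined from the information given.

left

Adding J (aq), a product, drives the reaction to the left.
Gas moles: reactants 2, products 1 (Δn_gas = -1). Expansion shifts the system toward the side with more moles of gas — to the left.
All effects act in the same direction — net shift to the left.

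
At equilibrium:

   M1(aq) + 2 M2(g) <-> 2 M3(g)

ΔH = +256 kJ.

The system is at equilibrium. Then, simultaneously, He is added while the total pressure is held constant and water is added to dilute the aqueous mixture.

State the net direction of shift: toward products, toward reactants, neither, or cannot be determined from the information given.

left

Adding inert gas at constant total pressure expands the volume, scaling every reacting partial pressure by the same factor. Δn_gas = 2 − 2 = 0, so Q is unchanged — no shift.
Dilution lowers every aqueous concentration by the same factor. Δn_aq = 0 − 1 = -1, so the system shifts toward the side with more dissolved moles — to the left.
Only the nonzero effect(s) matter; the net shift is to the left.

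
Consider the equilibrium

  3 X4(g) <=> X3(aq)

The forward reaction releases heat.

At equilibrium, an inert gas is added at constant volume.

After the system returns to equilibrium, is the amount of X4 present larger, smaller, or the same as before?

unchanged

At constant volume, adding an inert gas leaves every reacting species' partial pressure unchanged, so Q is unchanged — no shift from this change.
No net shift occurs, so the amount of X4 is unchanged.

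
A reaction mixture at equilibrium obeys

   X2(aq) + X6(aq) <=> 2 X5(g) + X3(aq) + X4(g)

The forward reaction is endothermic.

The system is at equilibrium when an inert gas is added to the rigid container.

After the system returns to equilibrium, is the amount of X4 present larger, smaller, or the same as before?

At constant volume, adding an inert gas leaves every reacting species' partial pressure unchanged, so Q is unchanged — no shift from this change.
No net shift occurs, so the amount of X4 is unchanged.

unchanged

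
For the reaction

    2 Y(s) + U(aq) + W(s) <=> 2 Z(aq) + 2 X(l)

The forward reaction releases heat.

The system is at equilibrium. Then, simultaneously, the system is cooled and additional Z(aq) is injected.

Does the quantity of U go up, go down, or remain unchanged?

cannot be determined

The forward reaction is exothermic. Lowering T favours the exothermic direction — shift to the right.
Adding Z (aq), a product, drives the reaction to the left.
The two effects oppose each other, so the net shift — and hence the change in U — cannot be determined from the given information.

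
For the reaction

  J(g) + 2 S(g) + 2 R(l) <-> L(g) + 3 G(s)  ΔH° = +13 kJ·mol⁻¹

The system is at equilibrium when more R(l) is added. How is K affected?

The equilibrium constant depends only on temperature. This perturbation changes neither the position of equilibrium nor K.

unchanged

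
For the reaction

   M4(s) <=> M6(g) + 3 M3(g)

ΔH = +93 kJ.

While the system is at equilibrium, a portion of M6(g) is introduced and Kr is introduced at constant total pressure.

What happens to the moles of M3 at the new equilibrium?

cannot be determined

Adding M6 (g), a product, drives the reaction to the left.
Adding inert gas at constant total pressure expands the volume and lowers every reacting partial pressure. With Δn_gas = 4 − 0 = +4, Q moves away from K toward the side with fewer gas moles, so the system shifts toward the side with more gas moles — to the right.
The two effects oppose each other, so the net shift — and hence the change in M3 — cannot be determined from the given information.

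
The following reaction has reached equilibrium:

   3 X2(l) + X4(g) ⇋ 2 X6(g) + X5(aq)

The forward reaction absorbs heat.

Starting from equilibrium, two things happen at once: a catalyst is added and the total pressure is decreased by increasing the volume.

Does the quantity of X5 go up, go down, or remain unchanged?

A catalyst speeds both forward and reverse rates equally; it changes neither Q nor K — no shift from this change.
Gas moles: reactants 1, products 2 (Δn_gas = +1). Expansion shifts the system toward the side with more moles of gas — to the right.
The net shift is to the right. X5 is a product, so its amount increases.

increases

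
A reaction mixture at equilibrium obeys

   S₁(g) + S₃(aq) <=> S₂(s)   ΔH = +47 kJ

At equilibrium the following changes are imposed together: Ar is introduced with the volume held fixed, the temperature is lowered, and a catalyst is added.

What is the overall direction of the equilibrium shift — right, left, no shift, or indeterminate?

left

At constant volume, adding an inert gas leaves every reacting species' partial pressure unchanged, so Q is unchanged — no shift from this change.
The forward reaction is endothermic. Lowering T favours the exothermic direction — shift to the left.
A catalyst speeds both forward and reverse rates equally; it changes neither Q nor K — no shift from this change.
Only the nonzero effect(s) matter; the net shift is to the left.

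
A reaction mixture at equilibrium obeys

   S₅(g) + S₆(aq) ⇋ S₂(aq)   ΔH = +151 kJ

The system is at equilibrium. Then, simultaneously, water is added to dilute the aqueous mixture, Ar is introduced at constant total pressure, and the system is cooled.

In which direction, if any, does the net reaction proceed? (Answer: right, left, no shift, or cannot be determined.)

Dilution scales every aqueous concentration by the same factor. Δn_aq = 1 − 1 = 0, so Q is unchanged — no shift.
Adding inert gas at constant total pressure expands the volume and lowers every reacting partial pressure. With Δn_gas = 0 − 1 = -1, Q moves away from K toward the side with fewer gas moles, so the system shifts toward the side with more gas moles — to the left.
The forward reaction is endothermic. Lowering T favours the exothermic direction — shift to the left.
Only the nonzero effect(s) matter; the net shift is to the left.

left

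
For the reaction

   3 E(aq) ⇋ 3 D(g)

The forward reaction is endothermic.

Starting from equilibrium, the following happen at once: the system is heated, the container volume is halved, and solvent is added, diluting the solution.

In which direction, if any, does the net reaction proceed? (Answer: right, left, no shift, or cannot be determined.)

cannot be determined

The forward reaction is endothermic. Raising T favours the endothermic direction — shift to the right.
Gas moles: reactants 0, products 3 (Δn_gas = +3). Compression shifts the system toward the side with fewer moles of gas — to the left.
Dilution lowers every aqueous concentration by the same factor. Δn_aq = 0 − 3 = -3, so the system shifts toward the side with more dissolved moles — to the left.
The individual effects push in opposite directions; without quantitative information the net direction cannot be determined.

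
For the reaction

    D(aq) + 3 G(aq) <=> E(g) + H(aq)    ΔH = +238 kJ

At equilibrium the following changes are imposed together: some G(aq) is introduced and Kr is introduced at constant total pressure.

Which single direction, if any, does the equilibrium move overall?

Adding G (aq), a reactant, drives the reaction to the right.
Adding inert gas at constant total pressure expands the volume and lowers every reacting partial pressure. With Δn_gas = 1 − 0 = +1, Q moves away from K toward the side with fewer gas moles, so the system shifts toward the side with more gas moles — to the right.
All effects act in the same direction — net shift to the right.

right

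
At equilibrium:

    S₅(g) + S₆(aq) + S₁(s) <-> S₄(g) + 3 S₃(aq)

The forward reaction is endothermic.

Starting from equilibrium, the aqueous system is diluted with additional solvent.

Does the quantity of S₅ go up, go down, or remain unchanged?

decreases

Dilution lowers every aqueous concentration by the same factor. Δn_aq = 3 − 1 = +2, so the system shifts toward the side with more dissolved moles — to the right.
The net shift is to the right. S₅ is a reactant, so its amount decreases.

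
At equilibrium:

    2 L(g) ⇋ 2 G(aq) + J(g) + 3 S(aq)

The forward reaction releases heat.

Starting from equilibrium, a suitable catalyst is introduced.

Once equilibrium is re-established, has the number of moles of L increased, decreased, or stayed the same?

A catalyst speeds both forward and reverse rates equally; it changes neither Q nor K — no shift from this change.
No net shift occurs, so the amount of L is unchanged.

unchanged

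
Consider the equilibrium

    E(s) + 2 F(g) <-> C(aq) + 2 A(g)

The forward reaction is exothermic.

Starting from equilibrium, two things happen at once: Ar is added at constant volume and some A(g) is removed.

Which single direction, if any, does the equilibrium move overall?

right

At constant volume, adding an inert gas leaves every reacting species' partial pressure unchanged, so Q is unchanged — no shift from this change.
Removing A (g), a product, drives the reaction to the right.
Only the nonzero effect(s) matter; the net shift is to the right.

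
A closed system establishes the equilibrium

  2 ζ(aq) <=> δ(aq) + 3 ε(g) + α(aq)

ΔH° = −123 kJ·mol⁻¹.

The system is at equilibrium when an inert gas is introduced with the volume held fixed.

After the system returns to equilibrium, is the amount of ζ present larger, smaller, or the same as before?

At constant volume, adding an inert gas leaves every reacting species' partial pressure unchanged, so Q is unchanged — no shift from this change.
No net shift occurs, so the amount of ζ is unchanged.

unchanged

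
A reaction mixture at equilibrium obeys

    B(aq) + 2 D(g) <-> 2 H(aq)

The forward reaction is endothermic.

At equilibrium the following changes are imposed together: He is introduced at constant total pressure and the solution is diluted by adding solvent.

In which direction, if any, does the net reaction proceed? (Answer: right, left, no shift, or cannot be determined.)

Adding inert gas at constant total pressure expands the volume and lowers every reacting partial pressure. With Δn_gas = 0 − 2 = -2, Q moves away from K toward the side with fewer gas moles, so the system shifts toward the side with more gas moles — to the left.
Dilution lowers every aqueous concentration by the same factor. Δn_aq = 2 − 1 = +1, so the system shifts toward the side with more dissolved moles — to the right.
The individual effects push in opposite directions; without quantitative information the net direction cannot be determined.

cannot be determined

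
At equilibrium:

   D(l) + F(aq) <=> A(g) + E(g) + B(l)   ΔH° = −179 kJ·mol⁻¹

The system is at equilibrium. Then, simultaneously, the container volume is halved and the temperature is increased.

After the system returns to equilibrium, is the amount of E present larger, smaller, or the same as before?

Gas moles: reactants 0, products 2 (Δn_gas = +2). Compression shifts the system toward the side with fewer moles of gas — to the left.
The forward reaction is exothermic. Raising T favours the endothermic direction — shift to the left.
The net shift is to the left. E is a product, so its amount decreases.

decreases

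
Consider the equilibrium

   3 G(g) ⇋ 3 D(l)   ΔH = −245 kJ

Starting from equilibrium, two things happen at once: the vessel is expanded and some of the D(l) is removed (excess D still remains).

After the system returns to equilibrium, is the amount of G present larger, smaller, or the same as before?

Gas moles: reactants 3, products 0 (Δn_gas = -3). Expansion shifts the system toward the side with more moles of gas — to the left.
D is a pure liquid; its activity is 1 regardless of amount, so Q is unaffected — no shift from this change.
The net shift is to the left. G is a reactant, so its amount increases.

increases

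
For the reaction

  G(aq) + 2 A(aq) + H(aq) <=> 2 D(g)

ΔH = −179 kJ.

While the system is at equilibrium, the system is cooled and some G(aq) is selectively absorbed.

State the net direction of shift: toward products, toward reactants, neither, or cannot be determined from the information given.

The forward reaction is exothermic. Lowering T favours the exothermic direction — shift to the right.
Removing G (aq), a reactant, drives the reaction to the left.
The individual effects push in opposite directions; without quantitative information the net direction cannot be determined.

cannot be determined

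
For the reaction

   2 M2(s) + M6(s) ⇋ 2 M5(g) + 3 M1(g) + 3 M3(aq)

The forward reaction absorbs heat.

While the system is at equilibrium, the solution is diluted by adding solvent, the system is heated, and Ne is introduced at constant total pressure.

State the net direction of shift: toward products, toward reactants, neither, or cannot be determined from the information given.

Dilution lowers every aqueous concentration by the same factor. Δn_aq = 3 − 0 = +3, so the system shifts toward the side with more dissolved moles — to the right.
The forward reaction is endothermic. Raising T favours the endothermic direction — shift to the right.
Adding inert gas at constant total pressure expands the volume and lowers every reacting partial pressure. With Δn_gas = 5 − 0 = +5, Q moves away from K toward the side with fewer gas moles, so the system shifts toward the side with more gas moles — to the right.
All effects act in the same direction — net shift to the right.

right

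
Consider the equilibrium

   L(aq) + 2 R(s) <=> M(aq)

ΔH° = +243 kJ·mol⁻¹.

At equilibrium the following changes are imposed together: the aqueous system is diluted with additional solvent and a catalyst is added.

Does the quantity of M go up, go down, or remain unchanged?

Dilution scales every aqueous concentration by the same factor. Δn_aq = 1 − 1 = 0, so Q is unchanged — no shift.
A catalyst speeds both forward and reverse rates equally; it changes neither Q nor K — no shift from this change.
No net shift occurs, so the amount of M is unchanged.

unchanged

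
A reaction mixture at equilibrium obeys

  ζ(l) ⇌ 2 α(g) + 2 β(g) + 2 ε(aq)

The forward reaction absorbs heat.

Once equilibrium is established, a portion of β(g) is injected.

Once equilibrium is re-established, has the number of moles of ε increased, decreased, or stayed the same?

decreases

Adding β (g), a product, drives the reaction to the left.
The net shift is to the left. ε is a product, so its amount decreases.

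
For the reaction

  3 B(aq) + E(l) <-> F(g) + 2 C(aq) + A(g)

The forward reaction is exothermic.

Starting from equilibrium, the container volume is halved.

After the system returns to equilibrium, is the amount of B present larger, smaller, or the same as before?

Gas moles: reactants 0, products 2 (Δn_gas = +2). Compression shifts the system toward the side with fewer moles of gas — to the left.
The net shift is to the left. B is a reactant, so its amount increases.

increases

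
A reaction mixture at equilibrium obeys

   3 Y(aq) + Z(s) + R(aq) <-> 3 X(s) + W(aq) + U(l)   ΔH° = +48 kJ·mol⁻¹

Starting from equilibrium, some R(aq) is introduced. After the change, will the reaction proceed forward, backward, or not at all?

right

Adding R (aq), a reactant, drives the reaction to the right.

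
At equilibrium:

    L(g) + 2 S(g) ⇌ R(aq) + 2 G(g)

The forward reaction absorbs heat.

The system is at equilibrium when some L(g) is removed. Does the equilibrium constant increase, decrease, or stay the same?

The equilibrium constant depends only on temperature. This perturbation may move the position of equilibrium, but since T is unchanged, K itself is unchanged.

unchanged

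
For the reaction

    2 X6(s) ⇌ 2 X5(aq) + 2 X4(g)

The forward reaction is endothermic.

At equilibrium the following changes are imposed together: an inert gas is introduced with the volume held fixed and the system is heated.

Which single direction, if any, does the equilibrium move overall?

At constant volume, adding an inert gas leaves every reacting species' partial pressure unchanged, so Q is unchanged — no shift from this change.
The forward reaction is endothermic. Raising T favours the endothermic direction — shift to the right.
Only the nonzero effect(s) matter; the net shift is to the right.

right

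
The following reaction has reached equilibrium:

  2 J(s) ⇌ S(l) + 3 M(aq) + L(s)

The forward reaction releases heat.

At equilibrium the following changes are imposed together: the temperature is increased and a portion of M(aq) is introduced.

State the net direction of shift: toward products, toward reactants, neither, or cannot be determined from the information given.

The forward reaction is exothermic. Raising T favours the endothermic direction — shift to the left.
Adding M (aq), a product, drives the reaction to the left.
All effects act in the same direction — net shift to the left.

left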